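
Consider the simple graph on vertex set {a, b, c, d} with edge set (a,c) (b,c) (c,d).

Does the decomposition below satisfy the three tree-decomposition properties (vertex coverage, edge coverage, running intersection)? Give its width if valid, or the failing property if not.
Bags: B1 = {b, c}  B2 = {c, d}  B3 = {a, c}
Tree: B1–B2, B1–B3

Yes; width 1.

Every vertex of G appears in some bag (union = {a, b, c, d}); every edge is covered by a bag; and for each vertex v the set of bags containing v is connected in the bag tree. The decomposition is therefore valid. The largest bag has 2 vertices, so the width is 1.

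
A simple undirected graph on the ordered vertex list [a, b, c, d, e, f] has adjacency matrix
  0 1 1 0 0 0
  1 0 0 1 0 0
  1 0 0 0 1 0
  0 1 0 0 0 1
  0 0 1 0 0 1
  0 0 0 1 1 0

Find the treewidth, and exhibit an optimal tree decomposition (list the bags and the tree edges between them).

Treewidth 2.
Bags: B1 = {a, c, e}  B2 = {a, b, e}  B3 = {b, d, e}  B4 = {d, e, f}
Tree: B1–B2, B2–B3, B3–B4

Each bag holds 3 vertices, so the decomposition has width 2, which upper-bounds the treewidth. Since e–c–a–b–d–f–e is a cycle in G, G is not acyclic. Forests are exactly the graphs of treewidth ≤ 1, so tw(G) ≥ 2. The upper and lower bounds meet at 2, so that is the treewidth.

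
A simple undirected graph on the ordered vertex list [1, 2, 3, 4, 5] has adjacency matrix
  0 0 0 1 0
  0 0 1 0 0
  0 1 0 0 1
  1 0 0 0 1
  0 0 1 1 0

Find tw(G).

1

A width-1 tree decomposition is:
Bags: B1 = {3, 5}  B2 = {4, 5}  B3 = {2, 3}  B4 = {1, 4}
Tree: B1–B2, B1–B3, B2–B4
Each bag holds 2 vertices, so the decomposition has width 1, which upper-bounds the treewidth. Any graph with an edge has treewidth ≥ 1, and G has the edge 5–3. Hence tw(G) = 1 exactly.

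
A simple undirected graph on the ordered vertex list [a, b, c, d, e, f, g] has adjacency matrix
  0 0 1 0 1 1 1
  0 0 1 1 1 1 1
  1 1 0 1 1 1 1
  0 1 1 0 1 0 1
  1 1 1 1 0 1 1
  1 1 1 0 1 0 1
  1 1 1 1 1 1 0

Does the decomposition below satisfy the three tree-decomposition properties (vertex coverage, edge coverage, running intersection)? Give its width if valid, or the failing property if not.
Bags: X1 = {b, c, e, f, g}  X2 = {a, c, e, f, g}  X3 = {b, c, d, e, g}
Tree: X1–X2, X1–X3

Yes; width 4.

Every vertex of G appears in some bag (union = {a, b, c, d, e, f, g}); every edge is covered by a bag; and for each vertex v the set of bags containing v is connected in the bag tree. The decomposition is therefore valid. The largest bag has 5 vertices, so the width is 4.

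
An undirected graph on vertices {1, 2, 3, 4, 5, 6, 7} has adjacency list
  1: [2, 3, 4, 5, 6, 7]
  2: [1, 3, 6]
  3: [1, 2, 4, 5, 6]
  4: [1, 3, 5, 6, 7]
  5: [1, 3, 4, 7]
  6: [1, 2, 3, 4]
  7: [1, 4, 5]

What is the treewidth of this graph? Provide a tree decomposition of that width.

The largest bag has 4 vertices, giving width 3; this decomposition certifies tw(G) ≤ 3. On the other hand G contains the 4-clique {1, 2, 3, 6}. A clique must lie in a single bag of any decomposition, so no decomposition can have width below 3. Therefore the treewidth is 3.

Treewidth 3.
One such decomposition:
Bags: B1 = {1, 2, 3, 6}  B2 = {1, 3, 4, 6}  B3 = {1, 3, 4, 5}  B4 = {1, 4, 5, 7}
Tree: B1–B2, B2–B3, B3–B4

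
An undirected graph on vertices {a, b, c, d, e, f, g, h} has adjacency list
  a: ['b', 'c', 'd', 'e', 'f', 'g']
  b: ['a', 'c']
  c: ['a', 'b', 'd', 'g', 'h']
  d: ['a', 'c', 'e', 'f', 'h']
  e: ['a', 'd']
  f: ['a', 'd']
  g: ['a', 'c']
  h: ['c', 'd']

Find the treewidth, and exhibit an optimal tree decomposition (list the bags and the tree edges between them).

Every bag has size at most 3, so the width is 3 − 1 = 2 and tw(G) ≤ 2. Conversely, {c, d, h} is a clique of size 3, and the vertices of any clique must share a bag in every tree decomposition; so some bag has ≥ 3 vertices and tw(G) ≥ 2. The upper and lower bounds meet at 2, so that is the treewidth.

Treewidth 2.
One optimal decomposition is:
Bags: B1 = {c, d, h}  B2 = {a, c, d}  B3 = {a, b, c}  B4 = {a, d, f}  B5 = {a, c, g}  B6 = {a, d, e}
Tree: B1–B2, B2–B3, B2–B4, B2–B5, B4–B6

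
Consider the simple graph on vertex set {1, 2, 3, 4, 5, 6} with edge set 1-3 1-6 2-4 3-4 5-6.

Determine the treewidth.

A width-1 tree decomposition is:
Bags: B1 = {3, 4}  B2 = {2, 4}  B3 = {1, 3}  B4 = {1, 6}  B5 = {5, 6}
Tree: B1–B2, B1–B3, B3–B4, B4–B5
The largest bag has 2 vertices, giving width 1; this decomposition certifies tw(G) ≤ 1. Since G has at least one edge (e.g. 4–3), it is not an edgeless graph, so tw(G) ≥ 1. Therefore the treewidth is 1.

1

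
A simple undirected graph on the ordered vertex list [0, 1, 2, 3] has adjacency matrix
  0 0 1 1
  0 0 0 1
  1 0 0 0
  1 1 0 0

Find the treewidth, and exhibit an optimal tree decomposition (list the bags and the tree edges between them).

Every bag has size at most 2, so the width is 2 − 1 = 1 and tw(G) ≤ 1. Since G has at least one edge (e.g. 0–2), it is not an edgeless graph, so tw(G) ≥ 1. Therefore the treewidth is 1.

Treewidth 1.
One such decomposition:
Bags: B1 = {0, 2}  B2 = {0, 3}  B3 = {1, 3}
Tree: B1–B2, B2–B3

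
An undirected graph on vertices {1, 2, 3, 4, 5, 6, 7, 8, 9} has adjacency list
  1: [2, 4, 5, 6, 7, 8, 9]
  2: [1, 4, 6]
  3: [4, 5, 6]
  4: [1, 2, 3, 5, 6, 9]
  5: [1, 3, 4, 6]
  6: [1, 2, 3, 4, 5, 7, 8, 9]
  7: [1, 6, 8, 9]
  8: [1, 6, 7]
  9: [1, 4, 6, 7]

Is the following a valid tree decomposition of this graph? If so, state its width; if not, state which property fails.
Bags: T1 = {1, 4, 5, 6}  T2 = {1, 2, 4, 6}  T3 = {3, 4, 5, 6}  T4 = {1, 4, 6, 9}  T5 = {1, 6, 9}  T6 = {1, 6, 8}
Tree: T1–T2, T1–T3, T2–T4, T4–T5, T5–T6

No — vertex 7 appears in no bag.

A tree decomposition must satisfy three properties: every vertex lies in some bag; for every edge, both endpoints lie together in some bag; and for every vertex, the bags containing it form a connected subtree. Here vertex 7 appears in no bag, so the decomposition is invalid.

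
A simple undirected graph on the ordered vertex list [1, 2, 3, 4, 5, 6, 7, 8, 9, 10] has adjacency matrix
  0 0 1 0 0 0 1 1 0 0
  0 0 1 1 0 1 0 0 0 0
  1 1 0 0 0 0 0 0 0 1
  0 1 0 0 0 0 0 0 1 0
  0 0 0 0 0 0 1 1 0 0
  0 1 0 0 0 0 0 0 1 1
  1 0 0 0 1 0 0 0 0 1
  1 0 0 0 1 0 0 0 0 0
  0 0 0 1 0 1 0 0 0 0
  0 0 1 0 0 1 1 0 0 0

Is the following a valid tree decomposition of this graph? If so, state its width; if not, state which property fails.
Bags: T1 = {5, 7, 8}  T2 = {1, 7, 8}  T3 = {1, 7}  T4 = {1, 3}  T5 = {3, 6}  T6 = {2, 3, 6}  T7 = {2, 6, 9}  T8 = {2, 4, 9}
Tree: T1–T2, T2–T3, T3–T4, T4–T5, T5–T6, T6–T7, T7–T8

A tree decomposition must satisfy three properties: every vertex lies in some bag; for every edge, both endpoints lie together in some bag; and for every vertex, the bags containing it form a connected subtree. Here vertex 10 appears in no bag, so the decomposition is invalid.

No — vertex 10 appears in no bag.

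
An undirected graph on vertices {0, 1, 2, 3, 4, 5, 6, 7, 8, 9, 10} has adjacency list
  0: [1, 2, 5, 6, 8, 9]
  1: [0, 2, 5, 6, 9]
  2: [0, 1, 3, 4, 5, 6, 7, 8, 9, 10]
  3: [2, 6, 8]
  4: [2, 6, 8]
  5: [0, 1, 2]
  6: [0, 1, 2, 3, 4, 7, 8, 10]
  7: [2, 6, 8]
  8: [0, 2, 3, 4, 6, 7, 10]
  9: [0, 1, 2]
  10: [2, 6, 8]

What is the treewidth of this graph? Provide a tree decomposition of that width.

Treewidth 3.
Bags: B1 = {0, 1, 2, 6}  B2 = {0, 2, 6, 8}  B3 = {2, 4, 6, 8}  B4 = {2, 6, 8, 10}  B5 = {0, 1, 2, 5}  B6 = {2, 6, 7, 8}  B7 = {0, 1, 2, 9}  B8 = {2, 3, 6, 8}
Tree: B1–B2, B2–B3, B3–B4, B1–B5, B3–B6, B5–B7, B6–B8

Each bag holds 4 vertices, so the decomposition has width 3, which upper-bounds the treewidth. Conversely, {0, 1, 2, 9} is a clique of size 4, and the vertices of any clique must share a bag in every tree decomposition; so some bag has ≥ 4 vertices and tw(G) ≥ 3. Hence tw(G) = 3 exactly.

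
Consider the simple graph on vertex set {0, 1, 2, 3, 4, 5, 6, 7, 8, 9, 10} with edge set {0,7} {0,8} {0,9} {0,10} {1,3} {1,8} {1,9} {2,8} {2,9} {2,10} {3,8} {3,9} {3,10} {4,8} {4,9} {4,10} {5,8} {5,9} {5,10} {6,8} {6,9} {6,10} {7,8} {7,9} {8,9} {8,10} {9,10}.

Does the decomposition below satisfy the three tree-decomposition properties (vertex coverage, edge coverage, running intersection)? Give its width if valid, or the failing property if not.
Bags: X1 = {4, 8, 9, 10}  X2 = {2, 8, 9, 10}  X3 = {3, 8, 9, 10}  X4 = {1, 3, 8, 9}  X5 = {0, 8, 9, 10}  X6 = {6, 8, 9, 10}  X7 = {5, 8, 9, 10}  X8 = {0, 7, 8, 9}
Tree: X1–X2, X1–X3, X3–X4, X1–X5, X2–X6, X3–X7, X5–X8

Yes; width 3.

Vertex coverage: the bags together contain {0, 1, 2, 3, 4, 5, 6, 7, 8, 9, 10}, the full vertex set. Edge coverage: each edge of G has both endpoints in at least one bag. Running intersection: for every vertex, the bags containing it form a connected subtree. All three properties hold, so this is a valid tree decomposition of width max|bag| − 1 = 3, and hence tw(G) ≤ 3.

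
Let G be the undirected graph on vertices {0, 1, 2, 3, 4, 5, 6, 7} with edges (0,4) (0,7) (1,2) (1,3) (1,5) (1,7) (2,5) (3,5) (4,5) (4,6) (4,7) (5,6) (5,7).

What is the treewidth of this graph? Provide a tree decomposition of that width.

Treewidth 2.
One optimal decomposition is:
Bags: B1 = {1, 5, 7}  B2 = {4, 5, 7}  B3 = {1, 3, 5}  B4 = {0, 4, 7}  B5 = {4, 5, 6}  B6 = {1, 2, 5}
Tree: B1–B2, B1–B3, B2–B4, B2–B5, B3–B6

Each bag holds 3 vertices, so the decomposition has width 2, which upper-bounds the treewidth. Conversely, {0, 4, 7} is a clique of size 3, and the vertices of any clique must share a bag in every tree decomposition; so some bag has ≥ 3 vertices and tw(G) ≥ 2. Combining the bounds, tw(G) = 2.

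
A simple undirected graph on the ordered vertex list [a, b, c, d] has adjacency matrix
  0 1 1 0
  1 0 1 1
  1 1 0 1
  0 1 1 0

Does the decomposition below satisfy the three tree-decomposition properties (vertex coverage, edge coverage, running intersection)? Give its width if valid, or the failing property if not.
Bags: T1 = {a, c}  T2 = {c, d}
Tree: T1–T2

No — vertex b appears in no bag.

A tree decomposition must satisfy three properties: every vertex lies in some bag; for every edge, both endpoints lie together in some bag; and for every vertex, the bags containing it form a connected subtree. Here vertex b appears in no bag, so the decomposition is invalid.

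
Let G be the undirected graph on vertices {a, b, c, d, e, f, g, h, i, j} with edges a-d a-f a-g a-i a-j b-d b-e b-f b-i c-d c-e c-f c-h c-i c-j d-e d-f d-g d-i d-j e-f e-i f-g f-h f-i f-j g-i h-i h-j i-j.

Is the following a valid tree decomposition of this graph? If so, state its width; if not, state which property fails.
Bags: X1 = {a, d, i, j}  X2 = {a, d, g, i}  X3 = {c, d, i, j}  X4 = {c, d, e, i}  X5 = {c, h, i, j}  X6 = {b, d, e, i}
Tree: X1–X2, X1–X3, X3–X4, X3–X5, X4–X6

A tree decomposition must satisfy three properties: every vertex lies in some bag; for every edge, both endpoints lie together in some bag; and for every vertex, the bags containing it form a connected subtree. Here vertex f appears in no bag, so the decomposition is invalid.

No — vertex f appears in no bag.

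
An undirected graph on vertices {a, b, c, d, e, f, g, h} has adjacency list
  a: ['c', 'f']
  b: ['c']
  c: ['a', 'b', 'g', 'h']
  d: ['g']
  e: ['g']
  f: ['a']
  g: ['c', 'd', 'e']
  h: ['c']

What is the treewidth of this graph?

1

A width-1 tree decomposition is:
Bags: B1 = {c, g}  B2 = {b, c}  B3 = {c, h}  B4 = {a, c}  B5 = {a, f}  B6 = {d, g}  B7 = {e, g}
Tree: B1–B2, B2–B3, B2–B4, B4–B5, B1–B6, B1–B7
Each bag holds 2 vertices, so the decomposition has width 1, which upper-bounds the treewidth. Any graph with an edge has treewidth ≥ 1, and G has the edge g–c. Hence tw(G) = 1 exactly.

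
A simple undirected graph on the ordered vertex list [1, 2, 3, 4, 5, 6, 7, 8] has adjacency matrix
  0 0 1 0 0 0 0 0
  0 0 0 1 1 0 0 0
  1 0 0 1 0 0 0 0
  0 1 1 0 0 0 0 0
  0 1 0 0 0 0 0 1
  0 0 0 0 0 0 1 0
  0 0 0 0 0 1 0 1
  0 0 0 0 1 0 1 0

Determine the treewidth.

A width-1 tree decomposition is:
Bags: B1 = {1, 3}  B2 = {3, 4}  B3 = {2, 4}  B4 = {2, 5}  B5 = {5, 8}  B6 = {7, 8}  B7 = {6, 7}
Tree: B1–B2, B2–B3, B3–B4, B4–B5, B5–B6, B6–B7
Every bag has size at most 2, so the width is 2 − 1 = 1 and tw(G) ≤ 1. Since G has at least one edge (e.g. 1–3), it is not an edgeless graph, so tw(G) ≥ 1. The upper and lower bounds meet at 1, so that is the treewidth.

1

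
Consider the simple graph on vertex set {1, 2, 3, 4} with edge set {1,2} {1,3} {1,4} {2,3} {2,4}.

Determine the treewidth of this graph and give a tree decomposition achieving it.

Treewidth 2.
Bags: B1 = {1, 2, 4}  B2 = {1, 2, 3}
Tree: B1–B2

Every bag has size at most 3, so the width is 3 − 1 = 2 and tw(G) ≤ 2. For the lower bound, the 3 vertices {1, 2, 3} are pairwise adjacent, and any tree decomposition puts a clique entirely inside one bag — forcing width ≥ 2. Therefore the treewidth is 2.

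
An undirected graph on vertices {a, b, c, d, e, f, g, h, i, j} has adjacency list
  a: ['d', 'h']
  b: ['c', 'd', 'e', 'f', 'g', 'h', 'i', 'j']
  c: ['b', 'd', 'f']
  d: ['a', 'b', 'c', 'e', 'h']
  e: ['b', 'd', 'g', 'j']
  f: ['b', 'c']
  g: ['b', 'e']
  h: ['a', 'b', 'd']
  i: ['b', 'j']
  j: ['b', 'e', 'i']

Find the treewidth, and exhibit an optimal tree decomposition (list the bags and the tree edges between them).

Treewidth 2.
One such decomposition:
Bags: B1 = {b, e, j}  B2 = {b, d, e}  B3 = {b, c, d}  B4 = {b, d, h}  B5 = {b, c, f}  B6 = {b, i, j}  B7 = {a, d, h}  B8 = {b, e, g}
Tree: B1–B2, B2–B3, B3–B4, B3–B5, B1–B6, B4–B7, B2–B8

Every bag has size at most 3, so the width is 3 − 1 = 2 and tw(G) ≤ 2. For the lower bound, the 3 vertices {a, d, h} are pairwise adjacent, and any tree decomposition puts a clique entirely inside one bag — forcing width ≥ 2. Therefore the treewidth is 2.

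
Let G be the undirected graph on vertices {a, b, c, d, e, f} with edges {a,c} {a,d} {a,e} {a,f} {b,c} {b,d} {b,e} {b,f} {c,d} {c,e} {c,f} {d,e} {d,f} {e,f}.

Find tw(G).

4

A width-4 tree decomposition is:
Bags: B1 = {b, c, d, e, f}  B2 = {a, c, d, e, f}
Tree: B1–B2
Each bag holds 5 vertices, so the decomposition has width 4, which upper-bounds the treewidth. On the other hand G contains the 5-clique {a, c, d, e, f}. A clique must lie in a single bag of any decomposition, so no decomposition can have width below 4. Hence tw(G) = 4 exactly.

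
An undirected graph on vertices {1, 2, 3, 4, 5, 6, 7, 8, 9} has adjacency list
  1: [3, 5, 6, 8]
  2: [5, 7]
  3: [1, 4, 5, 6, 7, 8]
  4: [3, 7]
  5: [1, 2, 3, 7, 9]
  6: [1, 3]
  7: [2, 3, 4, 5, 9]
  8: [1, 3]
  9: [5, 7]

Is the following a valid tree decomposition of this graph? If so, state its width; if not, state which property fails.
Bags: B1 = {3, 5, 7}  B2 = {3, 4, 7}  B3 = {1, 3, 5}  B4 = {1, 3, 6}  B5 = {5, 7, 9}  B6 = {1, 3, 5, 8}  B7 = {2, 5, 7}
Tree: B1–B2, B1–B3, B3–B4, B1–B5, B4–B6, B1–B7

No — bags containing vertex 5 are not connected in the tree.

A tree decomposition must satisfy three properties: every vertex lies in some bag; for every edge, both endpoints lie together in some bag; and for every vertex, the bags containing it form a connected subtree. Here bags containing vertex 5 are not connected in the tree, so the decomposition is invalid.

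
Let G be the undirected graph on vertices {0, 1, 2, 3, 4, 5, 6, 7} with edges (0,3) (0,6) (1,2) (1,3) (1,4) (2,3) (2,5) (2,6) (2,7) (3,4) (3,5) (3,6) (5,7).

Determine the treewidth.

A width-2 tree decomposition is:
Bags: B1 = {1, 2, 3}  B2 = {2, 3, 6}  B3 = {1, 3, 4}  B4 = {0, 3, 6}  B5 = {2, 3, 5}  B6 = {2, 5, 7}
Tree: B1–B2, B1–B3, B2–B4, B1–B5, B5–B6
Each bag holds 3 vertices, so the decomposition has width 2, which upper-bounds the treewidth. Conversely, {0, 3, 6} is a clique of size 3, and the vertices of any clique must share a bag in every tree decomposition; so some bag has ≥ 3 vertices and tw(G) ≥ 2. The upper and lower bounds meet at 2, so that is the treewidth.

2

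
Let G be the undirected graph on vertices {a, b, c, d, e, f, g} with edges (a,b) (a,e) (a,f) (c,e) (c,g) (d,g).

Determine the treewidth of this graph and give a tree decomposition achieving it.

Treewidth 1.
One optimal decomposition is:
Bags: B1 = {c, e}  B2 = {a, e}  B3 = {a, b}  B4 = {c, g}  B5 = {a, f}  B6 = {d, g}
Tree: B1–B2, B2–B3, B1–B4, B3–B5, B4–B6

The largest bag has 2 vertices, giving width 1; this decomposition certifies tw(G) ≤ 1. Since G has at least one edge (e.g. c–e), it is not an edgeless graph, so tw(G) ≥ 1. The upper and lower bounds meet at 1, so that is the treewidth.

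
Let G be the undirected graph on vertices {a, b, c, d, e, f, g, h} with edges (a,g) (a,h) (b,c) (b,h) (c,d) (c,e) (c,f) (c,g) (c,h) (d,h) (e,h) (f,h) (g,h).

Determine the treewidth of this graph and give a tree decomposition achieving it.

Treewidth 2.
One optimal decomposition is:
Bags: B1 = {c, f, h}  B2 = {c, d, h}  B3 = {c, g, h}  B4 = {b, c, h}  B5 = {c, e, h}  B6 = {a, g, h}
Tree: B1–B2, B2–B3, B2–B4, B3–B5, B3–B6

The largest bag has 3 vertices, giving width 2; this decomposition certifies tw(G) ≤ 2. For the lower bound, the 3 vertices {c, d, h} are pairwise adjacent, and any tree decomposition puts a clique entirely inside one bag — forcing width ≥ 2. Combining the bounds, tw(G) = 2.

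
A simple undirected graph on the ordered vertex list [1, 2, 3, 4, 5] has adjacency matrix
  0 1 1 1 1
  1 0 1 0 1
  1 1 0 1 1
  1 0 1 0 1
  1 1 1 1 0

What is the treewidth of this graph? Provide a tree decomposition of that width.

Treewidth 3.
Bags: B1 = {1, 3, 4, 5}  B2 = {1, 2, 3, 5}
Tree: B1–B2

Each bag holds 4 vertices, so the decomposition has width 3, which upper-bounds the treewidth. On the other hand G contains the 4-clique {1, 2, 3, 5}. A clique must lie in a single bag of any decomposition, so no decomposition can have width below 3. Therefore the treewidth is 3.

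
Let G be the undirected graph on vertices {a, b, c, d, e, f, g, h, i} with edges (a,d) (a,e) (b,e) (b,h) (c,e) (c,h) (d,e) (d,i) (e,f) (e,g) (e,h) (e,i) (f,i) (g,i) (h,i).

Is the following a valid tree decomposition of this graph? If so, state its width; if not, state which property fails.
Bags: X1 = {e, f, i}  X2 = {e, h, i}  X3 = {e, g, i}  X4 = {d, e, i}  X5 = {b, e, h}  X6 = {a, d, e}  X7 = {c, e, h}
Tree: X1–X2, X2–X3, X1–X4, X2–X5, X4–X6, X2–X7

Checking the three conditions: (i) the bags cover all of {a, b, c, d, e, f, g, h, i}; (ii) for each edge, some bag contains both endpoints; (iii) the bags containing any fixed vertex form a subtree. All hold, so the decomposition is valid with width 3 − 1 = 2.

Yes; width 2.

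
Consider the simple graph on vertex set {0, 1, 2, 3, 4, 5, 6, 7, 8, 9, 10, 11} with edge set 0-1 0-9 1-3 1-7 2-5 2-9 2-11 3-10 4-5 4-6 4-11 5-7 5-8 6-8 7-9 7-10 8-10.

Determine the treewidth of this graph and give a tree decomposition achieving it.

Treewidth 3.
One such decomposition:
Bags: B1 = {0, 1, 3, 10}  B2 = {0, 1, 7, 10}  B3 = {0, 7, 9, 10}  B4 = {7, 8, 9, 10}  B5 = {5, 7, 8, 9}  B6 = {2, 5, 8, 9}  B7 = {2, 5, 6, 8}  B8 = {2, 4, 5, 6}  B9 = {2, 4, 6, 11}
Tree: B1–B2, B2–B3, B3–B4, B4–B5, B5–B6, B6–B7, B7–B8, B8–B9

The largest bag has 4 vertices, giving width 3; this decomposition certifies tw(G) ≤ 3. For the lower bound: the 4 vertex sets {0,1,3}, {10}, {7}, {2,5,8,9} are disjoint, each induces a connected subgraph, and every pair is joined by at least one edge of G. Contracting each set to a single vertex therefore yields K_{4} as a minor, and since treewidth is minor-monotone, tw(G) ≥ tw(K_{4}) = 3. The upper and lower bounds meet at 3, so that is the treewidth.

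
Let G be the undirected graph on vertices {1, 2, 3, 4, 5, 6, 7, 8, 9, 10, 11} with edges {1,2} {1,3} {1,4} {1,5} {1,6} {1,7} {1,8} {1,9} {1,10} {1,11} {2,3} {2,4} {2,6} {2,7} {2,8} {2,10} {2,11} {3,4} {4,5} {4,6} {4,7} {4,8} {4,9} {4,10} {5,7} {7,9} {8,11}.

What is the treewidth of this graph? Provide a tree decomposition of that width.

Treewidth 3.
One optimal decomposition is:
Bags: B1 = {1, 4, 7, 9}  B2 = {1, 2, 4, 7}  B3 = {1, 4, 5, 7}  B4 = {1, 2, 3, 4}  B5 = {1, 2, 4, 10}  B6 = {1, 2, 4, 6}  B7 = {1, 2, 4, 8}  B8 = {1, 2, 8, 11}
Tree: B1–B2, B1–B3, B2–B4, B4–B5, B2–B6, B5–B7, B7–B8

Every bag has size at most 4, so the width is 4 − 1 = 3 and tw(G) ≤ 3. Conversely, {1, 2, 8, 11} is a clique of size 4, and the vertices of any clique must share a bag in every tree decomposition; so some bag has ≥ 4 vertices and tw(G) ≥ 3. The upper and lower bounds meet at 3, so that is the treewidth.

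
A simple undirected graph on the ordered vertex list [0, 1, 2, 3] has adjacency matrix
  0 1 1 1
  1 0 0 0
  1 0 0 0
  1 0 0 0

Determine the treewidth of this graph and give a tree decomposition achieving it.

Each bag holds 2 vertices, so the decomposition has width 1, which upper-bounds the treewidth. Any graph with an edge has treewidth ≥ 1, and G has the edge 0–3. Combining the bounds, tw(G) = 1.

Treewidth 1.
One optimal decomposition is:
Bags: B1 = {0, 3}  B2 = {0, 1}  B3 = {0, 2}
Tree: B1–B2, B1–B3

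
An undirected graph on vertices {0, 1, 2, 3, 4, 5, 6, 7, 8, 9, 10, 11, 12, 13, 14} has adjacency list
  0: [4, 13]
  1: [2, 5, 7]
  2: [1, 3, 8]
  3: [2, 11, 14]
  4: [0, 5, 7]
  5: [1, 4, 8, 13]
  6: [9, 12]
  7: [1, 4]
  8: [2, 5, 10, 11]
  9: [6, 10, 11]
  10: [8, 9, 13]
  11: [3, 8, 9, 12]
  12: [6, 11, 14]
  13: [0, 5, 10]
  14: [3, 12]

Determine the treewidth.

A width-3 tree decomposition is:
Bags: B1 = {0, 4, 7, 13}  B2 = {4, 5, 7, 13}  B3 = {1, 5, 7, 13}  B4 = {1, 5, 10, 13}  B5 = {1, 5, 8, 10}  B6 = {1, 2, 8, 10}  B7 = {2, 8, 9, 10}  B8 = {2, 8, 9, 11}  B9 = {2, 3, 9, 11}  B10 = {3, 6, 9, 11}  B11 = {3, 6, 11, 12}  B12 = {3, 6, 12, 14}
Tree: B1–B2, B2–B3, B3–B4, B4–B5, B5–B6, B6–B7, B7–B8, B8–B9, B9–B10, B10–B11, B11–B12
The largest bag has 4 vertices, giving width 3; this decomposition certifies tw(G) ≤ 3. For the lower bound: the 4 vertex sets {0,4,7}, {13}, {5}, {1,2,8,10} are disjoint, each induces a connected subgraph, and every pair is joined by at least one edge of G. Contracting each set to a single vertex therefore yields K_{4} as a minor, and since treewidth is minor-monotone, tw(G) ≥ tw(K_{4}) = 3. Combining the bounds, tw(G) = 3.

3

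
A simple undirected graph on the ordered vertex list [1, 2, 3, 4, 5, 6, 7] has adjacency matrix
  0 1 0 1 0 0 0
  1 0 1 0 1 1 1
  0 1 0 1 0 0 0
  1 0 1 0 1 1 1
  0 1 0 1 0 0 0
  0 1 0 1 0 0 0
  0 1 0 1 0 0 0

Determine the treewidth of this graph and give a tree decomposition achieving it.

The largest bag has 3 vertices, giving width 2; this decomposition certifies tw(G) ≤ 2. The edges 4–6–2–7–4 form a cycle, so G is not a tree and its treewidth is at least 2. The upper and lower bounds meet at 2, so that is the treewidth.

Treewidth 2.
One such decomposition:
Bags: B1 = {2, 4, 6}  B2 = {2, 4, 7}  B3 = {2, 3, 4}  B4 = {2, 4, 5}  B5 = {1, 2, 4}
Tree: B1–B2, B2–B3, B3–B4, B4–B5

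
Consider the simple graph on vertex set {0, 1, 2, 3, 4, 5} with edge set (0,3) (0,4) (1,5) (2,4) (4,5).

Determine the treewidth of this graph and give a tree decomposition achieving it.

Each bag holds 2 vertices, so the decomposition has width 1, which upper-bounds the treewidth. Since G has at least one edge (e.g. 0–3), it is not an edgeless graph, so tw(G) ≥ 1. The upper and lower bounds meet at 1, so that is the treewidth.

Treewidth 1.
One optimal decomposition is:
Bags: B1 = {0, 3}  B2 = {0, 4}  B3 = {4, 5}  B4 = {1, 5}  B5 = {2, 4}
Tree: B1–B2, B2–B3, B3–B4, B3–B5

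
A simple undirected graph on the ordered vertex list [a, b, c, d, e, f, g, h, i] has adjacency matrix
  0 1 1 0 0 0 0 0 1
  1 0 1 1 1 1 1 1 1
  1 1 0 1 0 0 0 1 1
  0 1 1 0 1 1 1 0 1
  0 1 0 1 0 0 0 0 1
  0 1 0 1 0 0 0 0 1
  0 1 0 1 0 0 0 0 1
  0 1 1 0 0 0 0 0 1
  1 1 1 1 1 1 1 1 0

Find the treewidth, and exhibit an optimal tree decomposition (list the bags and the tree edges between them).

Treewidth 3.
One optimal decomposition is:
Bags: B1 = {b, c, h, i}  B2 = {a, b, c, i}  B3 = {b, c, d, i}  B4 = {b, d, f, i}  B5 = {b, d, g, i}  B6 = {b, d, e, i}
Tree: B1–B2, B2–B3, B3–B4, B4–B5, B4–B6

Every bag has size at most 4, so the width is 4 − 1 = 3 and tw(G) ≤ 3. For the lower bound, the 4 vertices {b, d, g, i} are pairwise adjacent, and any tree decomposition puts a clique entirely inside one bag — forcing width ≥ 3. The upper and lower bounds meet at 3, so that is the treewidth.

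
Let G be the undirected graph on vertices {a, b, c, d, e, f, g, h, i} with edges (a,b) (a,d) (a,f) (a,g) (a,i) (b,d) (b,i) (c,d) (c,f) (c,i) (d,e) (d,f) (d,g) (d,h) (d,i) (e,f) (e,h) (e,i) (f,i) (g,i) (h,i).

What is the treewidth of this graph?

A width-3 tree decomposition is:
Bags: B1 = {d, e, f, i}  B2 = {a, d, f, i}  B3 = {a, d, g, i}  B4 = {c, d, f, i}  B5 = {a, b, d, i}  B6 = {d, e, h, i}
Tree: B1–B2, B2–B3, B1–B4, B2–B5, B1–B6
Every bag has size at most 4, so the width is 4 − 1 = 3 and tw(G) ≤ 3. Conversely, {a, d, g, i} is a clique of size 4, and the vertices of any clique must share a bag in every tree decomposition; so some bag has ≥ 4 vertices and tw(G) ≥ 3. Therefore the treewidth is 3.

3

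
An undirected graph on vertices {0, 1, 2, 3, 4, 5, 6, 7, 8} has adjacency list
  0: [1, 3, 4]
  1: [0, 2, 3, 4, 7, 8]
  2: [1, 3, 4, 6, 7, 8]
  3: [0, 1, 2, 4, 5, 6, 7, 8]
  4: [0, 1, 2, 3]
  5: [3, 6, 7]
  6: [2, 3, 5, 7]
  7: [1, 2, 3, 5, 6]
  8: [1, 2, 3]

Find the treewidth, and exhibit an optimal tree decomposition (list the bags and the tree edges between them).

Treewidth 3.
One such decomposition:
Bags: B1 = {3, 5, 6, 7}  B2 = {2, 3, 6, 7}  B3 = {1, 2, 3, 7}  B4 = {1, 2, 3, 8}  B5 = {1, 2, 3, 4}  B6 = {0, 1, 3, 4}
Tree: B1–B2, B2–B3, B3–B4, B3–B5, B5–B6

Every bag has size at most 4, so the width is 4 − 1 = 3 and tw(G) ≤ 3. Conversely, {0, 1, 3, 4} is a clique of size 4, and the vertices of any clique must share a bag in every tree decomposition; so some bag has ≥ 4 vertices and tw(G) ≥ 3. Hence tw(G) = 3 exactly.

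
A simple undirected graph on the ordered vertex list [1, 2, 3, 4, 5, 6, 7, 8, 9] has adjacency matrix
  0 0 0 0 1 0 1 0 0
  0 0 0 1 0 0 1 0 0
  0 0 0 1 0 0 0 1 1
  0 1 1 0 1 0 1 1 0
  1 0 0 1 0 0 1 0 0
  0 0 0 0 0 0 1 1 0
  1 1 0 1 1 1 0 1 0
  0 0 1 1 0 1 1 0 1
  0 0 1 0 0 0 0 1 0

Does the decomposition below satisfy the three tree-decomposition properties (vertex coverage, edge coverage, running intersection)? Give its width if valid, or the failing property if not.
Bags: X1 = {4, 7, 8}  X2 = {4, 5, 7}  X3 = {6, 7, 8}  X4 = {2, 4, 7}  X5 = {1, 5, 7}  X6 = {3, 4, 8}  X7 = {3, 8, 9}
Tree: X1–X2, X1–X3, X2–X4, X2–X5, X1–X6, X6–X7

Every vertex of G appears in some bag (union = {1, 2, 3, 4, 5, 6, 7, 8, 9}); every edge is covered by a bag; and for each vertex v the set of bags containing v is connected in the bag tree. The decomposition is therefore valid. The largest bag has 3 vertices, so the width is 2.

Yes; width 2.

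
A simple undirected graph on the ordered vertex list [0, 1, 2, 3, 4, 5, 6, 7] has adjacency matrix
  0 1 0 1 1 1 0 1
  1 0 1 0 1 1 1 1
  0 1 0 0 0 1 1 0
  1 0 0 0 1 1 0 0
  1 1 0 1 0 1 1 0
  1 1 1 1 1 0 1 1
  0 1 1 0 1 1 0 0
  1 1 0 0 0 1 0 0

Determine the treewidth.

3

A width-3 tree decomposition is:
Bags: B1 = {1, 4, 5, 6}  B2 = {0, 1, 4, 5}  B3 = {1, 2, 5, 6}  B4 = {0, 1, 5, 7}  B5 = {0, 3, 4, 5}
Tree: B1–B2, B1–B3, B2–B4, B2–B5
Every bag has size at most 4, so the width is 4 − 1 = 3 and tw(G) ≤ 3. On the other hand G contains the 4-clique {0, 1, 4, 5}. A clique must lie in a single bag of any decomposition, so no decomposition can have width below 3. Hence tw(G) = 3 exactly.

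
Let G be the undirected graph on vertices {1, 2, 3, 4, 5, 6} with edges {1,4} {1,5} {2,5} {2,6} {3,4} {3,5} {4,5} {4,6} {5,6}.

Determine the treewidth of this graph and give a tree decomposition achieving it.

The largest bag has 3 vertices, giving width 2; this decomposition certifies tw(G) ≤ 2. For the lower bound, the 3 vertices {2, 5, 6} are pairwise adjacent, and any tree decomposition puts a clique entirely inside one bag — forcing width ≥ 2. The upper and lower bounds meet at 2, so that is the treewidth.

Treewidth 2.
One such decomposition:
Bags: B1 = {4, 5, 6}  B2 = {2, 5, 6}  B3 = {1, 4, 5}  B4 = {3, 4, 5}
Tree: B1–B2, B1–B3, B1–B4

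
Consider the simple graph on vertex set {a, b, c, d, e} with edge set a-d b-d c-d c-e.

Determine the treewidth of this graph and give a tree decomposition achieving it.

The largest bag has 2 vertices, giving width 1; this decomposition certifies tw(G) ≤ 1. G has an edge, so its treewidth is at least 1. The upper and lower bounds meet at 1, so that is the treewidth.

Treewidth 1.
Bags: B1 = {c, d}  B2 = {a, d}  B3 = {c, e}  B4 = {b, d}
Tree: B1–B2, B1–B3, B1–B4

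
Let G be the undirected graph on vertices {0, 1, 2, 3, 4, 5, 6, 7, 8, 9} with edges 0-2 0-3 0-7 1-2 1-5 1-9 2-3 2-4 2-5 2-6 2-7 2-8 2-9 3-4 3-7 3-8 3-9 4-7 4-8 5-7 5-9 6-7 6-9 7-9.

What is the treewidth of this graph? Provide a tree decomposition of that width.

The largest bag has 4 vertices, giving width 3; this decomposition certifies tw(G) ≤ 3. Conversely, {2, 3, 4, 8} is a clique of size 4, and the vertices of any clique must share a bag in every tree decomposition; so some bag has ≥ 4 vertices and tw(G) ≥ 3. The upper and lower bounds meet at 3, so that is the treewidth.

Treewidth 3.
One optimal decomposition is:
Bags: B1 = {2, 3, 7, 9}  B2 = {2, 3, 4, 7}  B3 = {2, 6, 7, 9}  B4 = {0, 2, 3, 7}  B5 = {2, 3, 4, 8}  B6 = {2, 5, 7, 9}  B7 = {1, 2, 5, 9}
Tree: B1–B2, B1–B3, B1–B4, B2–B5, B3–B6, B6–B7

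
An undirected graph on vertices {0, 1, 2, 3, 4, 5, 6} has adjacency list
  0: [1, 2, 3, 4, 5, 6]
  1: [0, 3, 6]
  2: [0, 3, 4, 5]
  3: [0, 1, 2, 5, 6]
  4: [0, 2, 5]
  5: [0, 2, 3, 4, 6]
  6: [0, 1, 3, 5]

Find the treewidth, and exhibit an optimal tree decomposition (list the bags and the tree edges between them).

Treewidth 3.
Bags: B1 = {0, 2, 3, 5}  B2 = {0, 2, 4, 5}  B3 = {0, 3, 5, 6}  B4 = {0, 1, 3, 6}
Tree: B1–B2, B1–B3, B3–B4

Every bag has size at most 4, so the width is 4 − 1 = 3 and tw(G) ≤ 3. For the lower bound, the 4 vertices {0, 1, 3, 6} are pairwise adjacent, and any tree decomposition puts a clique entirely inside one bag — forcing width ≥ 3. The upper and lower bounds meet at 3, so that is the treewidth.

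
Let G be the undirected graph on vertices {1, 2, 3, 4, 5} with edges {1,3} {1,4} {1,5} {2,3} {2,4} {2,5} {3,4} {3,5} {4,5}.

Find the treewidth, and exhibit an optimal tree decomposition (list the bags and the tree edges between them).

Each bag holds 4 vertices, so the decomposition has width 3, which upper-bounds the treewidth. Conversely, {1, 3, 4, 5} is a clique of size 4, and the vertices of any clique must share a bag in every tree decomposition; so some bag has ≥ 4 vertices and tw(G) ≥ 3. Hence tw(G) = 3 exactly.

Treewidth 3.
Bags: B1 = {2, 3, 4, 5}  B2 = {1, 3, 4, 5}
Tree: B1–B2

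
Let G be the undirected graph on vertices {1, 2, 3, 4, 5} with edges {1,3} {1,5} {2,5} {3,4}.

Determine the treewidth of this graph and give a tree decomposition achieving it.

The largest bag has 2 vertices, giving width 1; this decomposition certifies tw(G) ≤ 1. Any graph with an edge has treewidth ≥ 1, and G has the edge 2–5. The upper and lower bounds meet at 1, so that is the treewidth.

Treewidth 1.
One such decomposition:
Bags: B1 = {2, 5}  B2 = {1, 5}  B3 = {1, 3}  B4 = {3, 4}
Tree: B1–B2, B2–B3, B3–B4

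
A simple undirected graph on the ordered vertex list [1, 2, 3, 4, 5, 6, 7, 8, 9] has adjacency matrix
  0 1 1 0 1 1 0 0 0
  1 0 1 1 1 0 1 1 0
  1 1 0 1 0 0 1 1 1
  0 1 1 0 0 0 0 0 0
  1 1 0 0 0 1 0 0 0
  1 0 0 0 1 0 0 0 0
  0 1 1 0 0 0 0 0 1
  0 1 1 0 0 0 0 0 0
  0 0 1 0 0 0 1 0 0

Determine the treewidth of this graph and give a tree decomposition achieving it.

Treewidth 2.
Bags: B1 = {1, 2, 3}  B2 = {1, 2, 5}  B3 = {2, 3, 7}  B4 = {2, 3, 8}  B5 = {3, 7, 9}  B6 = {2, 3, 4}  B7 = {1, 5, 6}
Tree: B1–B2, B1–B3, B3–B4, B3–B5, B1–B6, B2–B7

Every bag has size at most 3, so the width is 3 − 1 = 2 and tw(G) ≤ 2. For the lower bound, the 3 vertices {3, 7, 9} are pairwise adjacent, and any tree decomposition puts a clique entirely inside one bag — forcing width ≥ 2. The upper and lower bounds meet at 2, so that is the treewidth.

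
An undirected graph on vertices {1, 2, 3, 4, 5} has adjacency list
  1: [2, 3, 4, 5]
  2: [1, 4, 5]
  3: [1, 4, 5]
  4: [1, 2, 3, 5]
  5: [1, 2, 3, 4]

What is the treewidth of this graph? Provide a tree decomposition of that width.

Every bag has size at most 4, so the width is 4 − 1 = 3 and tw(G) ≤ 3. Conversely, {1, 2, 4, 5} is a clique of size 4, and the vertices of any clique must share a bag in every tree decomposition; so some bag has ≥ 4 vertices and tw(G) ≥ 3. Therefore the treewidth is 3.

Treewidth 3.
One optimal decomposition is:
Bags: B1 = {1, 3, 4, 5}  B2 = {1, 2, 4, 5}
Tree: B1–B2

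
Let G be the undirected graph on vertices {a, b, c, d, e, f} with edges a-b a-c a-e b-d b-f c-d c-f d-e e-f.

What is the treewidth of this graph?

A width-3 tree decomposition is:
Bags: B1 = {b, c, e, f}  B2 = {a, b, c, e}  B3 = {b, c, d, e}
Tree: B1–B2, B2–B3
Each bag holds 4 vertices, so the decomposition has width 3, which upper-bounds the treewidth. For the lower bound: the 4 vertex sets {e,f}, {a,c}, {b}, {d} are disjoint, each induces a connected subgraph, and every pair is joined by at least one edge of G. Contracting each set to a single vertex therefore yields K_{4} as a minor, and since treewidth is minor-monotone, tw(G) ≥ tw(K_{4}) = 3. Therefore the treewidth is 3.

3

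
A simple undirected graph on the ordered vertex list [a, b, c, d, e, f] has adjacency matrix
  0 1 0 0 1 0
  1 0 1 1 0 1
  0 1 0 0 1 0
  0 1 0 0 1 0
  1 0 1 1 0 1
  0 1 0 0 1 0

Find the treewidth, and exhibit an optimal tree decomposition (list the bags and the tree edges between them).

Every bag has size at most 3, so the width is 3 − 1 = 2 and tw(G) ≤ 2. The edges d–b–f–e–d form a cycle, so G is not a tree and its treewidth is at least 2. The upper and lower bounds meet at 2, so that is the treewidth.

Treewidth 2.
One such decomposition:
Bags: B1 = {b, d, e}  B2 = {b, e, f}  B3 = {b, c, e}  B4 = {a, b, e}
Tree: B1–B2, B2–B3, B3–B4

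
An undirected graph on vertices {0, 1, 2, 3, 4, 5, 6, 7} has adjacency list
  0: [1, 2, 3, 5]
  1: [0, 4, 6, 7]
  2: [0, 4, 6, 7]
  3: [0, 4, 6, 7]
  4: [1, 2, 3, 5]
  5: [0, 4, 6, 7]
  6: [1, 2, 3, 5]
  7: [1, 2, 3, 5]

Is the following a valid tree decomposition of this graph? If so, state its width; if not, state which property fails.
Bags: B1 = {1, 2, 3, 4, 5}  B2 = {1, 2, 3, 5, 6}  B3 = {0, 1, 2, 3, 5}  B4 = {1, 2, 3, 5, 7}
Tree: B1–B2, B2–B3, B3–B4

Yes; width 4.

Checking the three conditions: (i) the bags cover all of {0, 1, 2, 3, 4, 5, 6, 7}; (ii) for each edge, some bag contains both endpoints; (iii) the bags containing any fixed vertex form a subtree. All hold, so the decomposition is valid with width 5 − 1 = 4.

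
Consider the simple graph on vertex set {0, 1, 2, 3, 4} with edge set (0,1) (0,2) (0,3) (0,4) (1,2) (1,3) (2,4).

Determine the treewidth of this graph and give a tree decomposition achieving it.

Treewidth 2.
Bags: B1 = {0, 1, 2}  B2 = {0, 2, 4}  B3 = {0, 1, 3}
Tree: B1–B2, B1–B3

Every bag has size at most 3, so the width is 3 − 1 = 2 and tw(G) ≤ 2. For the lower bound, the 3 vertices {0, 1, 2} are pairwise adjacent, and any tree decomposition puts a clique entirely inside one bag — forcing width ≥ 2. Hence tw(G) = 2 exactly.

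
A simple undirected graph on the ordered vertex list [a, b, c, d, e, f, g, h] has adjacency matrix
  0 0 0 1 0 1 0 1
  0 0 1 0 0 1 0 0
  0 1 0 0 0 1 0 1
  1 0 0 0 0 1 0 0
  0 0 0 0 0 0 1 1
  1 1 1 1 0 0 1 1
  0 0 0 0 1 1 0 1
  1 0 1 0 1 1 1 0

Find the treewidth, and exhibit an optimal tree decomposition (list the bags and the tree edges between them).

Treewidth 2.
Bags: B1 = {a, d, f}  B2 = {a, f, h}  B3 = {f, g, h}  B4 = {e, g, h}  B5 = {c, f, h}  B6 = {b, c, f}
Tree: B1–B2, B2–B3, B3–B4, B2–B5, B5–B6

The largest bag has 3 vertices, giving width 2; this decomposition certifies tw(G) ≤ 2. Conversely, {e, g, h} is a clique of size 3, and the vertices of any clique must share a bag in every tree decomposition; so some bag has ≥ 3 vertices and tw(G) ≥ 2. Therefore the treewidth is 2.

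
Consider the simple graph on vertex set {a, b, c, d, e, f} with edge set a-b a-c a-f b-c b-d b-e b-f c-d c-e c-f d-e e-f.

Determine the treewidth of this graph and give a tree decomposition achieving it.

Each bag holds 4 vertices, so the decomposition has width 3, which upper-bounds the treewidth. For the lower bound, the 4 vertices {b, c, d, e} are pairwise adjacent, and any tree decomposition puts a clique entirely inside one bag — forcing width ≥ 3. The upper and lower bounds meet at 3, so that is the treewidth.

Treewidth 3.
One optimal decomposition is:
Bags: B1 = {b, c, d, e}  B2 = {b, c, e, f}  B3 = {a, b, c, f}
Tree: B1–B2, B2–B3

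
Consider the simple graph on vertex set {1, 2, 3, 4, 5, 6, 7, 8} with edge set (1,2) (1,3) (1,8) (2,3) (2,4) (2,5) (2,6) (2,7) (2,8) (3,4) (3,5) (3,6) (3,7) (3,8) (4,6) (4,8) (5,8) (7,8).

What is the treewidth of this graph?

3

A width-3 tree decomposition is:
Bags: B1 = {1, 2, 3, 8}  B2 = {2, 3, 5, 8}  B3 = {2, 3, 7, 8}  B4 = {2, 3, 4, 8}  B5 = {2, 3, 4, 6}
Tree: B1–B2, B2–B3, B2–B4, B4–B5
Each bag holds 4 vertices, so the decomposition has width 3, which upper-bounds the treewidth. For the lower bound, the 4 vertices {1, 2, 3, 8} are pairwise adjacent, and any tree decomposition puts a clique entirely inside one bag — forcing width ≥ 3. Combining the bounds, tw(G) = 3.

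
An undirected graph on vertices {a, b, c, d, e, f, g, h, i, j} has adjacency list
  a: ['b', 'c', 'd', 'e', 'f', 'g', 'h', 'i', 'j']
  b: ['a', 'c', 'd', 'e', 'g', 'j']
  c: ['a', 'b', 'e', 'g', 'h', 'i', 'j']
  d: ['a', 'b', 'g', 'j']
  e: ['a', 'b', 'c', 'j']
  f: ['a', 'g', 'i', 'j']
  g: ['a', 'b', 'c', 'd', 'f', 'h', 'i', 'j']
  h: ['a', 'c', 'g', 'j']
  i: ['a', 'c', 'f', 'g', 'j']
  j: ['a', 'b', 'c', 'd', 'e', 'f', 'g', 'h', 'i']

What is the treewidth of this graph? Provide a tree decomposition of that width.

Every bag has size at most 5, so the width is 5 − 1 = 4 and tw(G) ≤ 4. On the other hand G contains the 5-clique {a, b, d, g, j}. A clique must lie in a single bag of any decomposition, so no decomposition can have width below 4. The upper and lower bounds meet at 4, so that is the treewidth.

Treewidth 4.
One such decomposition:
Bags: B1 = {a, c, g, i, j}  B2 = {a, c, g, h, j}  B3 = {a, f, g, i, j}  B4 = {a, b, c, g, j}  B5 = {a, b, d, g, j}  B6 = {a, b, c, e, j}
Tree: B1–B2, B1–B3, B1–B4, B4–B5, B4–B6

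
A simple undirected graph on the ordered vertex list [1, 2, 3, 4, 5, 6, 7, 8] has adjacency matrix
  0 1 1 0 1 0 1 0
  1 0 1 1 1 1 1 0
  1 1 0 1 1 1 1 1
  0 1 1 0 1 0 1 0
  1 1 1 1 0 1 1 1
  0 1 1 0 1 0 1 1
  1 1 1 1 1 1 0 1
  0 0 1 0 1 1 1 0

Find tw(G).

A width-4 tree decomposition is:
Bags: B1 = {1, 2, 3, 5, 7}  B2 = {2, 3, 5, 6, 7}  B3 = {3, 5, 6, 7, 8}  B4 = {2, 3, 4, 5, 7}
Tree: B1–B2, B2–B3, B1–B4
The largest bag has 5 vertices, giving width 4; this decomposition certifies tw(G) ≤ 4. On the other hand G contains the 5-clique {3, 5, 6, 7, 8}. A clique must lie in a single bag of any decomposition, so no decomposition can have width below 4. Hence tw(G) = 4 exactly.

4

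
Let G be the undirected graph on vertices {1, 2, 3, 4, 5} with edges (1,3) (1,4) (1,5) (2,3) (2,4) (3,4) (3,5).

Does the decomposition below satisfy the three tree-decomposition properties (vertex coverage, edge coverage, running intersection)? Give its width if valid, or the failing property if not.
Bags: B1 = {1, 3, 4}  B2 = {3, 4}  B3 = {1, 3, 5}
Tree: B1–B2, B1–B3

A tree decomposition must satisfy three properties: every vertex lies in some bag; for every edge, both endpoints lie together in some bag; and for every vertex, the bags containing it form a connected subtree. Here vertex 2 appears in no bag, so the decomposition is invalid.

No — vertex 2 appears in no bag.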